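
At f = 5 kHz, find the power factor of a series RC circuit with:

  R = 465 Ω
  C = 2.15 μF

Step 1 — Angular frequency: ω = 2π·f = 2π·5000 = 3.142e+04 rad/s.
Step 2 — Component impedances:
  R: Z = R = 465 Ω
  C: Z = 1/(jωC) = -j/(ω·C) = 0 - j14.81 Ω
Step 3 — Series combination: Z_total = R + C = 465 - j14.81 Ω = 465.2∠-1.8° Ω.
Step 4 — Power factor: PF = cos(φ) = Re(Z)/|Z| = 465/465.24 = 0.9995.
Step 5 — Type: Im(Z) = -14.81 ⇒ leading (phase φ = -1.8°).

PF = 0.9995 (leading, φ = -1.8°)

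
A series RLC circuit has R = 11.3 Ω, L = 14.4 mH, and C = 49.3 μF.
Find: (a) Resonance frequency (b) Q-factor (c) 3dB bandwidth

Step 1 — Resonance condition Im(Z)=0 gives ω₀ = 1/√(LC).
Step 2 — ω₀ = 1/√(0.0144·4.93e-05) = 1187 rad/s.
Step 3 — f₀ = ω₀/(2π) = 188.9 Hz.
Step 4 — Series Q: Q = ω₀L/R = 1187·0.0144/11.3 = 1.512.
Step 5 — 3dB bandwidth: Δω = ω₀/Q = 784.7 rad/s; BW = Δω/(2π) = 124.9 Hz.

(a) f₀ = 188.9 Hz  (b) Q = 1.512  (c) BW = 124.9 Hz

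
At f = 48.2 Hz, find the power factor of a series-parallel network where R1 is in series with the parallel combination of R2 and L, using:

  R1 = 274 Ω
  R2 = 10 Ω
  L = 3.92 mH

Step 1 — Angular frequency: ω = 2π·f = 2π·48.2 = 302.8 rad/s.
Step 2 — Component impedances:
  R1: Z = R = 274 Ω
  R2: Z = R = 10 Ω
  L: Z = jωL = j·302.8·0.00392 = 0 + j1.187 Ω
Step 3 — Parallel branch: R2 || L = 1/(1/R2 + 1/L) = 0.139 + j1.171 Ω.
Step 4 — Series with R1: Z_total = R1 + (R2 || L) = 274.1 + j1.171 Ω = 274.1∠0.2° Ω.
Step 5 — Power factor: PF = cos(φ) = Re(Z)/|Z| = 274.1/274.1 = 1.
Step 6 — Type: Im(Z) = 1.171 ⇒ lagging (phase φ = 0.2°).

PF = 1 (lagging, φ = 0.2°)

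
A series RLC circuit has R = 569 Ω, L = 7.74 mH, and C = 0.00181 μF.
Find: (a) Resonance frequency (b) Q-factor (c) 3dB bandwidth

Step 1 — Resonance: ω₀ = 1/√(LC) = 1/√(0.00774·1.81e-09) = 2.672e+05 rad/s.
Step 2 — f₀ = ω₀/(2π) = 4.252e+04 Hz.
Step 3 — Series Q: Q = ω₀L/R = 2.672e+05·0.00774/569 = 3.634.
Step 4 — Bandwidth: Δω = ω₀/Q = 7.351e+04 rad/s; BW = Δω/(2π) = 1.17e+04 Hz.

(a) f₀ = 4.252e+04 Hz  (b) Q = 3.634  (c) BW = 1.17e+04 Hz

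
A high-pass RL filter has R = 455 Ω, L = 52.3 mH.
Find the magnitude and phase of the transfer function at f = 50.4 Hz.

Step 1 — Angular frequency: ω = 2π·50.4 = 316.7 rad/s.
Step 2 — Transfer function: H(jω) = jωL/(R + jωL).
Step 3 — Numerator jωL = j·16.56; denominator R + jωL = 455 + j16.56.
Step 4 — H = 0.001323 + j0.03635.
Step 5 — Magnitude: |H| = 0.03638 (-28.8 dB); phase: φ = 87.9°.

|H| = 0.03638 (-28.8 dB), φ = 87.9°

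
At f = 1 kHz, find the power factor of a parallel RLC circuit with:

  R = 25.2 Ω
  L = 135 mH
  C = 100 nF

Step 1 — Angular frequency: ω = 2π·f = 2π·1000 = 6283 rad/s.
Step 2 — Component impedances:
  R: Z = R = 25.2 Ω
  L: Z = jωL = j·6283·0.135 = 0 + j848.2 Ω
  C: Z = 1/(jωC) = -j/(ω·C) = 0 - j1592 Ω
Step 3 — Parallel combination: 1/Z_total = 1/R + 1/L + 1/C; Z_total = 25.2 + j0.3496 Ω = 25.2∠0.8° Ω.
Step 4 — Power factor: PF = cos(φ) = Re(Z)/|Z| = 25.195/25.198 = 0.9999.
Step 5 — Type: Im(Z) = 0.3496 ⇒ lagging (phase φ = 0.8°).

PF = 0.9999 (lagging, φ = 0.8°)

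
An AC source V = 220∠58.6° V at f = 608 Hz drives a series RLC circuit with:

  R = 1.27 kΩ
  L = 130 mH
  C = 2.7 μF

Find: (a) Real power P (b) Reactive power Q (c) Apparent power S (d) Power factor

Step 1 — Angular frequency: ω = 2π·f = 2π·608 = 3820 rad/s.
Step 2 — Component impedances:
  R: Z = R = 1270 Ω
  L: Z = jωL = j·3820·0.13 = 0 + j496.6 Ω
  C: Z = 1/(jωC) = -j/(ω·C) = 0 - j96.95 Ω
Step 3 — Series combination: Z_total = R + L + C = 1270 + j399.7 Ω = 1331∠17.5° Ω.
Step 4 — Source phasor: V = 220∠58.6° V = 114.6 + j187.8 V.
Step 5 — Current: I = V / Z = 0.1245 + j0.1087 A = 0.1652∠41.1° A.
Step 6 — Complex power: S = V·I* = 34.68 + j10.91 VA.
Step 7 — Real power: P = Re(S) = 34.68 W.
Step 8 — Reactive power: Q = Im(S) = 10.91 VAR.
Step 9 — Apparent power: |S| = 36.35 VA.
Step 10 — Power factor: PF = P/|S| = 0.9539 (lagging).

(a) P = 34.68 W  (b) Q = 10.91 VAR  (c) S = 36.35 VA  (d) PF = 0.9539 (lagging)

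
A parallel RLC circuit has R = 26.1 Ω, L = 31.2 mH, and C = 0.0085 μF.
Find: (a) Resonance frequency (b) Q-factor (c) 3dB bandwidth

Step 1 — Resonance: ω₀ = 1/√(LC) = 1/√(0.0312·8.5e-09) = 6.141e+04 rad/s.
Step 2 — f₀ = ω₀/(2π) = 9773 Hz.
Step 3 — Parallel Q: Q = R/(ω₀L) = 26.1/(6.141e+04·0.0312) = 0.01362.
Step 4 — Bandwidth: Δω = ω₀/Q = 4.508e+06 rad/s; BW = Δω/(2π) = 7.174e+05 Hz.

(a) f₀ = 9773 Hz  (b) Q = 0.01362  (c) BW = 7.174e+05 Hz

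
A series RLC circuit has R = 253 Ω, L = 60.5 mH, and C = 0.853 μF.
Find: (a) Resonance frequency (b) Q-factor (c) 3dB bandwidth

Step 1 — Resonance: ω₀ = 1/√(LC) = 1/√(0.0605·8.53e-07) = 4402 rad/s.
Step 2 — f₀ = ω₀/(2π) = 700.6 Hz.
Step 3 — Series Q: Q = ω₀L/R = 4402·0.0605/253 = 1.053.
Step 4 — Bandwidth: Δω = ω₀/Q = 4182 rad/s; BW = Δω/(2π) = 665.6 Hz.

(a) f₀ = 700.6 Hz  (b) Q = 1.053  (c) BW = 665.6 Hz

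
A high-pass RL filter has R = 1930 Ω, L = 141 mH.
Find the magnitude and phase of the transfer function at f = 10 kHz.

Step 1 — Angular frequency: ω = 2π·1e+04 = 6.283e+04 rad/s.
Step 2 — Transfer function: H(jω) = jωL/(R + jωL).
Step 3 — Numerator jωL = j·8859; denominator R + jωL = 1930 + j8859.
Step 4 — H = 0.9547 + j0.208.
Step 5 — Magnitude: |H| = 0.9771 (-0.2 dB); phase: φ = 12.3°.

|H| = 0.9771 (-0.2 dB), φ = 12.3°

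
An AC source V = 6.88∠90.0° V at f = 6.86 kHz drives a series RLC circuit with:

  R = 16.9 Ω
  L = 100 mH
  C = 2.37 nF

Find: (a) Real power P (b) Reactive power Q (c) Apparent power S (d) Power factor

Step 1 — Angular frequency: ω = 2π·f = 2π·6860 = 4.31e+04 rad/s.
Step 2 — Component impedances:
  R: Z = R = 16.9 Ω
  L: Z = jωL = j·4.31e+04·0.1 = 0 + j4310 Ω
  C: Z = 1/(jωC) = -j/(ω·C) = 0 - j9789 Ω
Step 3 — Series combination: Z_total = R + L + C = 16.9 - j5479 Ω = 5479∠-89.8° Ω.
Step 4 — Source phasor: V = 6.88∠90.0° V = 0 + j6.88 V.
Step 5 — Current: I = V / Z = -0.001256 + j3.873e-06 A = 0.001256∠179.8° A.
Step 6 — Complex power: S = V·I* = 2.665e-05 - j0.008639 VA.
Step 7 — Real power: P = Re(S) = 2.665e-05 W.
Step 8 — Reactive power: Q = Im(S) = -0.008639 VAR.
Step 9 — Apparent power: |S| = 0.008639 VA.
Step 10 — Power factor: PF = P/|S| = 0.003085 (leading).

(a) P = 2.665e-05 W  (b) Q = -0.008639 VAR  (c) S = 0.008639 VA  (d) PF = 0.003085 (leading)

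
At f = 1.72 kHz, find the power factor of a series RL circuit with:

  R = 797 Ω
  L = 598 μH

Step 1 — Angular frequency: ω = 2π·f = 2π·1720 = 1.081e+04 rad/s.
Step 2 — Component impedances:
  R: Z = R = 797 Ω
  L: Z = jωL = j·1.081e+04·0.000598 = 0 + j6.463 Ω
Step 3 — Series combination: Z_total = R + L = 797 + j6.463 Ω = 797∠0.5° Ω.
Step 4 — Power factor: PF = cos(φ) = Re(Z)/|Z| = 797/797 = 1.
Step 5 — Type: Im(Z) = 6.463 ⇒ lagging (phase φ = 0.5°).

PF = 1 (lagging, φ = 0.5°)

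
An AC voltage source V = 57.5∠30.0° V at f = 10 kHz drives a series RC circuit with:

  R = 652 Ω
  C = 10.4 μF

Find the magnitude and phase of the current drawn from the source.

Step 1 — Angular frequency: ω = 2π·f = 2π·1e+04 = 6.283e+04 rad/s.
Step 2 — Component impedances:
  R: Z = R = 652 Ω
  C: Z = 1/(jωC) = -j/(ω·C) = 0 - j1.53 Ω
Step 3 — Series combination: Z_total = R + C = 652 - j1.53 Ω = 652∠-0.1° Ω.
Step 4 — Source phasor: V = 57.5∠30.0° V = 49.8 + j28.75 V.
Step 5 — Ohm's law: I = V / Z_total = (49.8 + j28.75) / (652 - j1.53) = 0.07627 + j0.04427 A.
Step 6 — Convert to polar: |I| = 0.08819 A, ∠I = 30.1°.

I = 0.08819∠30.1° A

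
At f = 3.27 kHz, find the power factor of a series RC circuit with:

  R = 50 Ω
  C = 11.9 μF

Step 1 — Angular frequency: ω = 2π·f = 2π·3270 = 2.055e+04 rad/s.
Step 2 — Component impedances:
  R: Z = R = 50 Ω
  C: Z = 1/(jωC) = -j/(ω·C) = 0 - j4.09 Ω
Step 3 — Series combination: Z_total = R + C = 50 - j4.09 Ω = 50.17∠-4.7° Ω.
Step 4 — Power factor: PF = cos(φ) = Re(Z)/|Z| = 50/50.167 = 0.9967.
Step 5 — Type: Im(Z) = -4.09 ⇒ leading (phase φ = -4.7°).

PF = 0.9967 (leading, φ = -4.7°)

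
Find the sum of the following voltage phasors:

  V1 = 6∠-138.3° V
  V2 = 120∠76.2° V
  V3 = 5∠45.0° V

Step 1 — Convert each phasor to rectangular form:
  V1 = 6·(cos(-138.3°) + j·sin(-138.3°)) = -4.48 - j3.991 V
  V2 = 120·(cos(76.2°) + j·sin(76.2°)) = 28.62 + j116.5 V
  V3 = 5·(cos(45.0°) + j·sin(45.0°)) = 3.536 + j3.536 V
Step 2 — Sum components: V_total = 27.68 + j116.1 V.
Step 3 — Convert to polar: |V_total| = 119.3 V, ∠V_total = 76.6°.

V_total = 119.3∠76.6° V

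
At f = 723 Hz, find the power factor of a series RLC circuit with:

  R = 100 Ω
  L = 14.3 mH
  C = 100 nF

Step 1 — Angular frequency: ω = 2π·f = 2π·723 = 4543 rad/s.
Step 2 — Component impedances:
  R: Z = R = 100 Ω
  L: Z = jωL = j·4543·0.0143 = 0 + j64.96 Ω
  C: Z = 1/(jωC) = -j/(ω·C) = 0 - j2201 Ω
Step 3 — Series combination: Z_total = R + L + C = 100 - j2136 Ω = 2139∠-87.3° Ω.
Step 4 — Power factor: PF = cos(φ) = Re(Z)/|Z| = 100/2138.7 = 0.04676.
Step 5 — Type: Im(Z) = -2136 ⇒ leading (phase φ = -87.3°).

PF = 0.04676 (leading, φ = -87.3°)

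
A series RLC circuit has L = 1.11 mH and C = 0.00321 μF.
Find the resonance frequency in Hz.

Step 1 — Resonance condition Im(Z)=0 gives ω₀ = 1/√(LC).
Step 2 — ω₀ = 1/√(0.00111·3.21e-09) = 5.298e+05 rad/s.
Step 3 — f₀ = ω₀/(2π) = 8.432e+04 Hz.

f₀ = 8.432e+04 Hz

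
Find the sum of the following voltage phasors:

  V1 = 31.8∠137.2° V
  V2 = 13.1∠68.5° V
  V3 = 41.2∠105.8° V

Step 1 — Convert each phasor to rectangular form:
  V1 = 31.8·(cos(137.2°) + j·sin(137.2°)) = -23.33 + j21.61 V
  V2 = 13.1·(cos(68.5°) + j·sin(68.5°)) = 4.801 + j12.19 V
  V3 = 41.2·(cos(105.8°) + j·sin(105.8°)) = -11.22 + j39.64 V
Step 2 — Sum components: V_total = -29.75 + j73.44 V.
Step 3 — Convert to polar: |V_total| = 79.23 V, ∠V_total = 112.1°.

V_total = 79.23∠112.1° V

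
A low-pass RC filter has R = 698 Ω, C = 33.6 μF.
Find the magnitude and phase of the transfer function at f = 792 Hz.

Step 1 — Angular frequency: ω = 2π·792 = 4976 rad/s.
Step 2 — Transfer function: H(jω) = 1/(1 + jωRC).
Step 3 — Denominator: 1 + jωRC = 1 + j·4976·698·3.36e-05 = 1 + j116.7.
Step 4 — H = 7.341e-05 - j0.008568.
Step 5 — Magnitude: |H| = 0.008568 (-41.3 dB); phase: φ = -89.5°.

|H| = 0.008568 (-41.3 dB), φ = -89.5°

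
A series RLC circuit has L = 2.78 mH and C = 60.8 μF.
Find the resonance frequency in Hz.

Step 1 — Resonance condition Im(Z)=0 gives ω₀ = 1/√(LC).
Step 2 — ω₀ = 1/√(0.00278·6.08e-05) = 2432 rad/s.
Step 3 — f₀ = ω₀/(2π) = 387.1 Hz.

f₀ = 387.1 Hz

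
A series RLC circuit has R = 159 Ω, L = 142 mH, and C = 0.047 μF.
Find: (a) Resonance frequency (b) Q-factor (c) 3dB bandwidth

Step 1 — Resonance condition Im(Z)=0 gives ω₀ = 1/√(LC).
Step 2 — ω₀ = 1/√(0.142·4.7e-08) = 1.224e+04 rad/s.
Step 3 — f₀ = ω₀/(2π) = 1948 Hz.
Step 4 — Series Q: Q = ω₀L/R = 1.224e+04·0.142/159 = 10.93.
Step 5 — 3dB bandwidth: Δω = ω₀/Q = 1120 rad/s; BW = Δω/(2π) = 178.2 Hz.

(a) f₀ = 1948 Hz  (b) Q = 10.93  (c) BW = 178.2 Hz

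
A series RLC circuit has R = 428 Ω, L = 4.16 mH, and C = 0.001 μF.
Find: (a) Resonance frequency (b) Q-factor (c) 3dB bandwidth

Step 1 — Resonance: ω₀ = 1/√(LC) = 1/√(0.00416·1e-09) = 4.903e+05 rad/s.
Step 2 — f₀ = ω₀/(2π) = 7.803e+04 Hz.
Step 3 — Series Q: Q = ω₀L/R = 4.903e+05·0.00416/428 = 4.765.
Step 4 — Bandwidth: Δω = ω₀/Q = 1.029e+05 rad/s; BW = Δω/(2π) = 1.637e+04 Hz.

(a) f₀ = 7.803e+04 Hz  (b) Q = 4.765  (c) BW = 1.637e+04 Hz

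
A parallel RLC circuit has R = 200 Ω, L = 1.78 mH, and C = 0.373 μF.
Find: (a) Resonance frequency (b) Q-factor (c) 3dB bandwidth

Step 1 — Resonance: ω₀ = 1/√(LC) = 1/√(0.00178·3.73e-07) = 3.881e+04 rad/s.
Step 2 — f₀ = ω₀/(2π) = 6177 Hz.
Step 3 — Parallel Q: Q = R/(ω₀L) = 200/(3.881e+04·0.00178) = 2.895.
Step 4 — Bandwidth: Δω = ω₀/Q = 1.34e+04 rad/s; BW = Δω/(2π) = 2133 Hz.

(a) f₀ = 6177 Hz  (b) Q = 2.895  (c) BW = 2133 Hz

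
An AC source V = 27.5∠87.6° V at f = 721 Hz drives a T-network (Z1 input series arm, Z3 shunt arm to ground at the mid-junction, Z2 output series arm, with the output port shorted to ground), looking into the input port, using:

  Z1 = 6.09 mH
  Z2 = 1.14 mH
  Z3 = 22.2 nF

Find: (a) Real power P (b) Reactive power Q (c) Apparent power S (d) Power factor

Step 1 — Angular frequency: ω = 2π·f = 2π·721 = 4530 rad/s.
Step 2 — Component impedances:
  Z1: Z = jωL = j·4530·0.00609 = 0 + j27.59 Ω
  Z2: Z = jωL = j·4530·0.00114 = 0 + j5.164 Ω
  Z3: Z = 1/(jωC) = -j/(ω·C) = 0 - j9943 Ω
Step 3 — With the output port shorted to ground, the output series arm Z2 runs from the junction to ground; the shunt arm Z3 also runs from the junction to ground. They appear in parallel: Z3 || Z2 = 0 + j5.167 Ω.
Step 4 — Series with input arm Z1: Z_in = Z1 + (Z3 || Z2) = 0 + j32.76 Ω = 32.76∠90.0° Ω.
Step 5 — Source phasor: V = 27.5∠87.6° V = 1.152 + j27.48 V.
Step 6 — Current: I = V / Z = 0.8388 - j0.03516 A = 0.8395∠-2.4° A.
Step 7 — Complex power: S = V·I* = 0 + j23.09 VA.
Step 8 — Real power: P = Re(S) = 0 W.
Step 9 — Reactive power: Q = Im(S) = 23.09 VAR.
Step 10 — Apparent power: |S| = 23.09 VA.
Step 11 — Power factor: PF = P/|S| = 0 (lagging).

(a) P = 0 W  (b) Q = 23.09 VAR  (c) S = 23.09 VA  (d) PF = 0 (lagging)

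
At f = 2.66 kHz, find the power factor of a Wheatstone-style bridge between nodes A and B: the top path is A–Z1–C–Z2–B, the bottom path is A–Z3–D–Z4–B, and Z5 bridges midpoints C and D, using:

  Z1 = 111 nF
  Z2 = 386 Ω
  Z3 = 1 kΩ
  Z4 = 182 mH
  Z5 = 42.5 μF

Step 1 — Angular frequency: ω = 2π·f = 2π·2660 = 1.671e+04 rad/s.
Step 2 — Component impedances:
  Z1: Z = 1/(jωC) = -j/(ω·C) = 0 - j539 Ω
  Z2: Z = R = 386 Ω
  Z3: Z = R = 1000 Ω
  Z4: Z = jωL = j·1.671e+04·0.182 = 0 + j3042 Ω
  Z5: Z = 1/(jωC) = -j/(ω·C) = 0 - j1.408 Ω
Step 3 — Bridge requires nodal analysis (the Z5 bridge couples midpoints C and D, so the two paths cannot be reduced to a simple series/parallel combination). Setting node B to ground and injecting 1 A at node A, the 3-node admittance system at A, C, D solves to V_A = Z_AB = 604.9 - j369.4 Ω = 708.7∠-31.4° Ω.
Step 4 — Power factor: PF = cos(φ) = Re(Z)/|Z| = 604.85/708.74 = 0.8534.
Step 5 — Type: Im(Z) = -369.4 ⇒ leading (phase φ = -31.4°).

PF = 0.8534 (leading, φ = -31.4°)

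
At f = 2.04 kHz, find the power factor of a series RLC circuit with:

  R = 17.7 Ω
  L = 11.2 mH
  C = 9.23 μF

Step 1 — Angular frequency: ω = 2π·f = 2π·2040 = 1.282e+04 rad/s.
Step 2 — Component impedances:
  R: Z = R = 17.7 Ω
  L: Z = jωL = j·1.282e+04·0.0112 = 0 + j143.6 Ω
  C: Z = 1/(jωC) = -j/(ω·C) = 0 - j8.453 Ω
Step 3 — Series combination: Z_total = R + L + C = 17.7 + j135.1 Ω = 136.3∠82.5° Ω.
Step 4 — Power factor: PF = cos(φ) = Re(Z)/|Z| = 17.7/136.3 = 0.1299.
Step 5 — Type: Im(Z) = 135.1 ⇒ lagging (phase φ = 82.5°).

PF = 0.1299 (lagging, φ = 82.5°)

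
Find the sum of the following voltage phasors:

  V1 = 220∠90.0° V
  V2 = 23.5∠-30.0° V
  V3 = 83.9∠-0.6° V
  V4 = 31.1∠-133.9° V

Step 1 — Convert each phasor to rectangular form:
  V1 = 220·(cos(90.0°) + j·sin(90.0°)) = 0 + j220 V
  V2 = 23.5·(cos(-30.0°) + j·sin(-30.0°)) = 20.35 - j11.75 V
  V3 = 83.9·(cos(-0.6°) + j·sin(-0.6°)) = 83.9 - j0.8786 V
  V4 = 31.1·(cos(-133.9°) + j·sin(-133.9°)) = -21.56 - j22.41 V
Step 2 — Sum components: V_total = 82.68 + j185 V.
Step 3 — Convert to polar: |V_total| = 202.6 V, ∠V_total = 65.9°.

V_total = 202.6∠65.9° V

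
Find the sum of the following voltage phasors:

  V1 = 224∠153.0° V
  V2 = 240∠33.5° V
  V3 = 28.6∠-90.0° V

Step 1 — Convert each phasor to rectangular form:
  V1 = 224·(cos(153.0°) + j·sin(153.0°)) = -199.6 + j101.7 V
  V2 = 240·(cos(33.5°) + j·sin(33.5°)) = 200.1 + j132.5 V
  V3 = 28.6·(cos(-90.0°) + j·sin(-90.0°)) = 0 - j28.6 V
Step 2 — Sum components: V_total = 0.5471 + j205.6 V.
Step 3 — Convert to polar: |V_total| = 205.6 V, ∠V_total = 89.8°.

V_total = 205.6∠89.8° V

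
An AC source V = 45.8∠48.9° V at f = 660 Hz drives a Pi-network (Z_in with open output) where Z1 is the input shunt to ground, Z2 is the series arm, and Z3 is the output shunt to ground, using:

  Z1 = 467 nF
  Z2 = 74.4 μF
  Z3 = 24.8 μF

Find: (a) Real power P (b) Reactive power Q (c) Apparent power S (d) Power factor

Step 1 — Angular frequency: ω = 2π·f = 2π·660 = 4147 rad/s.
Step 2 — Component impedances:
  Z1: Z = 1/(jωC) = -j/(ω·C) = 0 - j516.4 Ω
  Z2: Z = 1/(jωC) = -j/(ω·C) = 0 - j3.241 Ω
  Z3: Z = 1/(jωC) = -j/(ω·C) = 0 - j9.724 Ω
Step 3 — With open output, the series arm Z2 and the output shunt Z3 appear in series to ground: Z2 + Z3 = 0 - j12.96 Ω.
Step 4 — Parallel with input shunt Z1: Z_in = Z1 || (Z2 + Z3) = 0 - j12.65 Ω = 12.65∠-90.0° Ω.
Step 5 — Source phasor: V = 45.8∠48.9° V = 30.11 + j34.51 V.
Step 6 — Current: I = V / Z = -2.729 + j2.381 A = 3.621∠138.9° A.
Step 7 — Complex power: S = V·I* = 0 - j165.9 VA.
Step 8 — Real power: P = Re(S) = 0 W.
Step 9 — Reactive power: Q = Im(S) = -165.9 VAR.
Step 10 — Apparent power: |S| = 165.9 VA.
Step 11 — Power factor: PF = P/|S| = 0 (leading).

(a) P = 0 W  (b) Q = -165.9 VAR  (c) S = 165.9 VA  (d) PF = 0 (leading)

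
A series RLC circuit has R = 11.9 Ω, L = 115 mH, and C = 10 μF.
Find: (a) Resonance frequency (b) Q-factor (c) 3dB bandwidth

Step 1 — Resonance: ω₀ = 1/√(LC) = 1/√(0.115·1e-05) = 932.5 rad/s.
Step 2 — f₀ = ω₀/(2π) = 148.4 Hz.
Step 3 — Series Q: Q = ω₀L/R = 932.5·0.115/11.9 = 9.012.
Step 4 — Bandwidth: Δω = ω₀/Q = 103.5 rad/s; BW = Δω/(2π) = 16.47 Hz.

(a) f₀ = 148.4 Hz  (b) Q = 9.012  (c) BW = 16.47 Hz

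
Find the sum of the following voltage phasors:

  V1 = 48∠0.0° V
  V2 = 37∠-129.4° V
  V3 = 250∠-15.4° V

Step 1 — Convert each phasor to rectangular form:
  V1 = 48·(cos(0.0°) + j·sin(0.0°)) = 48 V
  V2 = 37·(cos(-129.4°) + j·sin(-129.4°)) = -23.49 - j28.59 V
  V3 = 250·(cos(-15.4°) + j·sin(-15.4°)) = 241 - j66.39 V
Step 2 — Sum components: V_total = 265.5 - j94.98 V.
Step 3 — Convert to polar: |V_total| = 282 V, ∠V_total = -19.7°.

V_total = 282∠-19.7° V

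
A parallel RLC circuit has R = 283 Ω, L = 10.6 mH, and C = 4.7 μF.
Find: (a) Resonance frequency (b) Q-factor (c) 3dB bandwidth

Step 1 — Resonance: ω₀ = 1/√(LC) = 1/√(0.0106·4.7e-06) = 4480 rad/s.
Step 2 — f₀ = ω₀/(2π) = 713 Hz.
Step 3 — Parallel Q: Q = R/(ω₀L) = 283/(4480·0.0106) = 5.959.
Step 4 — Bandwidth: Δω = ω₀/Q = 751.8 rad/s; BW = Δω/(2π) = 119.7 Hz.

(a) f₀ = 713 Hz  (b) Q = 5.959  (c) BW = 119.7 Hz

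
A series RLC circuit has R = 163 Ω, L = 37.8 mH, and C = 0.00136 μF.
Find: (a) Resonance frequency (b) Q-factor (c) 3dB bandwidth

Step 1 — Resonance condition Im(Z)=0 gives ω₀ = 1/√(LC).
Step 2 — ω₀ = 1/√(0.0378·1.36e-09) = 1.395e+05 rad/s.
Step 3 — f₀ = ω₀/(2π) = 2.22e+04 Hz.
Step 4 — Series Q: Q = ω₀L/R = 1.395e+05·0.0378/163 = 32.34.
Step 5 — 3dB bandwidth: Δω = ω₀/Q = 4312 rad/s; BW = Δω/(2π) = 686.3 Hz.

(a) f₀ = 2.22e+04 Hz  (b) Q = 32.34  (c) BW = 686.3 Hz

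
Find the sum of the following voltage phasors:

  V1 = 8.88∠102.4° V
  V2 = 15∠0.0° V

Step 1 — Convert each phasor to rectangular form:
  V1 = 8.88·(cos(102.4°) + j·sin(102.4°)) = -1.907 + j8.673 V
  V2 = 15·(cos(0.0°) + j·sin(0.0°)) = 15 V
Step 2 — Sum components: V_total = 13.09 + j8.673 V.
Step 3 — Convert to polar: |V_total| = 15.71 V, ∠V_total = 33.5°.

V_total = 15.71∠33.5° V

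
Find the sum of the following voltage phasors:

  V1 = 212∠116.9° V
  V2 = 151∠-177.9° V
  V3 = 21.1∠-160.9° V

Step 1 — Convert each phasor to rectangular form:
  V1 = 212·(cos(116.9°) + j·sin(116.9°)) = -95.92 + j189.1 V
  V2 = 151·(cos(-177.9°) + j·sin(-177.9°)) = -150.9 - j5.533 V
  V3 = 21.1·(cos(-160.9°) + j·sin(-160.9°)) = -19.94 - j6.904 V
Step 2 — Sum components: V_total = -266.8 + j176.6 V.
Step 3 — Convert to polar: |V_total| = 319.9 V, ∠V_total = 146.5°.

V_total = 319.9∠146.5° V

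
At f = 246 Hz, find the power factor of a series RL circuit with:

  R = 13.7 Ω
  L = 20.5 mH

Step 1 — Angular frequency: ω = 2π·f = 2π·246 = 1546 rad/s.
Step 2 — Component impedances:
  R: Z = R = 13.7 Ω
  L: Z = jωL = j·1546·0.0205 = 0 + j31.69 Ω
Step 3 — Series combination: Z_total = R + L = 13.7 + j31.69 Ω = 34.52∠66.6° Ω.
Step 4 — Power factor: PF = cos(φ) = Re(Z)/|Z| = 13.7/34.52 = 0.3969.
Step 5 — Type: Im(Z) = 31.69 ⇒ lagging (phase φ = 66.6°).

PF = 0.3969 (lagging, φ = 66.6°)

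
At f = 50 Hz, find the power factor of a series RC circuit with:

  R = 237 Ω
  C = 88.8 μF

Step 1 — Angular frequency: ω = 2π·f = 2π·50 = 314.2 rad/s.
Step 2 — Component impedances:
  R: Z = R = 237 Ω
  C: Z = 1/(jωC) = -j/(ω·C) = 0 - j35.85 Ω
Step 3 — Series combination: Z_total = R + C = 237 - j35.85 Ω = 239.7∠-8.6° Ω.
Step 4 — Power factor: PF = cos(φ) = Re(Z)/|Z| = 237/239.695 = 0.9888.
Step 5 — Type: Im(Z) = -35.85 ⇒ leading (phase φ = -8.6°).

PF = 0.9888 (leading, φ = -8.6°)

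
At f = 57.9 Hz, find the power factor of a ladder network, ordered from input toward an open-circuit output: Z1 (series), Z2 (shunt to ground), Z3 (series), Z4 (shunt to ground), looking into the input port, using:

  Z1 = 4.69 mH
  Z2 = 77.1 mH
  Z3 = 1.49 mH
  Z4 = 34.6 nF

Step 1 — Angular frequency: ω = 2π·f = 2π·57.9 = 363.8 rad/s.
Step 2 — Component impedances:
  Z1: Z = jωL = j·363.8·0.00469 = 0 + j1.706 Ω
  Z2: Z = jωL = j·363.8·0.0771 = 0 + j28.05 Ω
  Z3: Z = jωL = j·363.8·0.00149 = 0 + j0.5421 Ω
  Z4: Z = 1/(jωC) = -j/(ω·C) = 0 - j7.944e+04 Ω
Step 3 — Ladder network (open output): work backward from the far end, alternating series and parallel combinations. Z_in = 0 + j29.76 Ω = 29.76∠90.0° Ω.
Step 4 — Power factor: PF = cos(φ) = Re(Z)/|Z| = 0/29.76 = 0.
Step 5 — Type: Im(Z) = 29.76 ⇒ lagging (phase φ = 90.0°).

PF = 0 (lagging, φ = 90.0°)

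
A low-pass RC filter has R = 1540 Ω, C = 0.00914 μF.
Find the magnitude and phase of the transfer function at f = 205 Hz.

Step 1 — Angular frequency: ω = 2π·205 = 1288 rad/s.
Step 2 — Transfer function: H(jω) = 1/(1 + jωRC).
Step 3 — Denominator: 1 + jωRC = 1 + j·1288·1540·9.14e-09 = 1 + j0.01813.
Step 4 — H = 0.9997 - j0.01812.
Step 5 — Magnitude: |H| = 0.9998 (-0.0 dB); phase: φ = -1.0°.

|H| = 0.9998 (-0.0 dB), φ = -1.0°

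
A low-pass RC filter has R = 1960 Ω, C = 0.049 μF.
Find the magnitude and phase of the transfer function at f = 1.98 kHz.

Step 1 — Angular frequency: ω = 2π·1980 = 1.244e+04 rad/s.
Step 2 — Transfer function: H(jω) = 1/(1 + jωRC).
Step 3 — Denominator: 1 + jωRC = 1 + j·1.244e+04·1960·4.9e-08 = 1 + j1.195.
Step 4 — H = 0.4119 - j0.4922.
Step 5 — Magnitude: |H| = 0.6418 (-3.9 dB); phase: φ = -50.1°.

|H| = 0.6418 (-3.9 dB), φ = -50.1°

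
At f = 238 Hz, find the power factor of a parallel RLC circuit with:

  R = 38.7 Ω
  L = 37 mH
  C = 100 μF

Step 1 — Angular frequency: ω = 2π·f = 2π·238 = 1495 rad/s.
Step 2 — Component impedances:
  R: Z = R = 38.7 Ω
  L: Z = jωL = j·1495·0.037 = 0 + j55.33 Ω
  C: Z = 1/(jωC) = -j/(ω·C) = 0 - j6.687 Ω
Step 3 — Parallel combination: 1/Z_total = 1/R + 1/L + 1/C; Z_total = 1.439 - j7.324 Ω = 7.464∠-78.9° Ω.
Step 4 — Power factor: PF = cos(φ) = Re(Z)/|Z| = 1.4395/7.4637 = 0.1929.
Step 5 — Type: Im(Z) = -7.324 ⇒ leading (phase φ = -78.9°).

PF = 0.1929 (leading, φ = -78.9°)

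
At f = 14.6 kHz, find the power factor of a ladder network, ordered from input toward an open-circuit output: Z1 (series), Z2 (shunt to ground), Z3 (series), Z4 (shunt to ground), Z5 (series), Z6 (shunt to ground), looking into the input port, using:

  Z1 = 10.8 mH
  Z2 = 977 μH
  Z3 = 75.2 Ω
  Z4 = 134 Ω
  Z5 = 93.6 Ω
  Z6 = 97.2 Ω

Step 1 — Angular frequency: ω = 2π·f = 2π·1.46e+04 = 9.173e+04 rad/s.
Step 2 — Component impedances:
  Z1: Z = jωL = j·9.173e+04·0.0108 = 0 + j990.7 Ω
  Z2: Z = jωL = j·9.173e+04·0.000977 = 0 + j89.62 Ω
  Z3: Z = R = 75.2 Ω
  Z4: Z = R = 134 Ω
  Z5: Z = R = 93.6 Ω
  Z6: Z = R = 97.2 Ω
Step 3 — Ladder network (open output): work backward from the far end, alternating series and parallel combinations. Z_in = 38.97 + j1058 Ω = 1058∠87.9° Ω.
Step 4 — Power factor: PF = cos(φ) = Re(Z)/|Z| = 38.973/1058.4 = 0.03682.
Step 5 — Type: Im(Z) = 1058 ⇒ lagging (phase φ = 87.9°).

PF = 0.03682 (lagging, φ = 87.9°)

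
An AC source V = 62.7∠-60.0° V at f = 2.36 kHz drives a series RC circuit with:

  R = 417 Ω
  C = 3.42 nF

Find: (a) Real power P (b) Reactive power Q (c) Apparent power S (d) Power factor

Step 1 — Angular frequency: ω = 2π·f = 2π·2360 = 1.483e+04 rad/s.
Step 2 — Component impedances:
  R: Z = R = 417 Ω
  C: Z = 1/(jωC) = -j/(ω·C) = 0 - j1.972e+04 Ω
Step 3 — Series combination: Z_total = R + C = 417 - j1.972e+04 Ω = 1.972e+04∠-88.8° Ω.
Step 4 — Source phasor: V = 62.7∠-60.0° V = 31.35 - j54.3 V.
Step 5 — Current: I = V / Z = 0.002786 + j0.001531 A = 0.003179∠28.8° A.
Step 6 — Complex power: S = V·I* = 0.004214 - j0.1993 VA.
Step 7 — Real power: P = Re(S) = 0.004214 W.
Step 8 — Reactive power: Q = Im(S) = -0.1993 VAR.
Step 9 — Apparent power: |S| = 0.1993 VA.
Step 10 — Power factor: PF = P/|S| = 0.02114 (leading).

(a) P = 0.004214 W  (b) Q = -0.1993 VAR  (c) S = 0.1993 VA  (d) PF = 0.02114 (leading)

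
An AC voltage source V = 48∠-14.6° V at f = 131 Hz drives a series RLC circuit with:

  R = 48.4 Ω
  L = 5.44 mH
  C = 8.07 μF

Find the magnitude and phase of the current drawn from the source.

Step 1 — Angular frequency: ω = 2π·f = 2π·131 = 823.1 rad/s.
Step 2 — Component impedances:
  R: Z = R = 48.4 Ω
  L: Z = jωL = j·823.1·0.00544 = 0 + j4.478 Ω
  C: Z = 1/(jωC) = -j/(ω·C) = 0 - j150.5 Ω
Step 3 — Series combination: Z_total = R + L + C = 48.4 - j146.1 Ω = 153.9∠-71.7° Ω.
Step 4 — Source phasor: V = 48∠-14.6° V = 46.45 - j12.1 V.
Step 5 — Ohm's law: I = V / Z_total = (46.45 - j12.1) / (48.4 - j146.1) = 0.1696 + j0.2618 A.
Step 6 — Convert to polar: |I| = 0.3119 A, ∠I = 57.1°.

I = 0.3119∠57.1° A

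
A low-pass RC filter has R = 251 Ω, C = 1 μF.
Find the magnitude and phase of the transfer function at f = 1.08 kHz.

Step 1 — Angular frequency: ω = 2π·1080 = 6786 rad/s.
Step 2 — Transfer function: H(jω) = 1/(1 + jωRC).
Step 3 — Denominator: 1 + jωRC = 1 + j·6786·251·1e-06 = 1 + j1.703.
Step 4 — H = 0.2563 - j0.4366.
Step 5 — Magnitude: |H| = 0.5063 (-5.9 dB); phase: φ = -59.6°.

|H| = 0.5063 (-5.9 dB), φ = -59.6°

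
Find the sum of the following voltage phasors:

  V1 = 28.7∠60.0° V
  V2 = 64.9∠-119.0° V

Step 1 — Convert each phasor to rectangular form:
  V1 = 28.7·(cos(60.0°) + j·sin(60.0°)) = 14.35 + j24.85 V
  V2 = 64.9·(cos(-119.0°) + j·sin(-119.0°)) = -31.46 - j56.76 V
Step 2 — Sum components: V_total = -17.11 - j31.91 V.
Step 3 — Convert to polar: |V_total| = 36.21 V, ∠V_total = -118.2°.

V_total = 36.21∠-118.2° V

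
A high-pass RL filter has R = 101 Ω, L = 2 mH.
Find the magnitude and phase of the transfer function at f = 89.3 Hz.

Step 1 — Angular frequency: ω = 2π·89.3 = 561.1 rad/s.
Step 2 — Transfer function: H(jω) = jωL/(R + jωL).
Step 3 — Numerator jωL = j·1.122; denominator R + jωL = 101 + j1.122.
Step 4 — H = 0.0001234 + j0.01111.
Step 5 — Magnitude: |H| = 0.01111 (-39.1 dB); phase: φ = 89.4°.

|H| = 0.01111 (-39.1 dB), φ = 89.4°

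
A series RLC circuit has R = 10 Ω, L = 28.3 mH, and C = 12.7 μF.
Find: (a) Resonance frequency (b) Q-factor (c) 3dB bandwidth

Step 1 — Resonance condition Im(Z)=0 gives ω₀ = 1/√(LC).
Step 2 — ω₀ = 1/√(0.0283·1.27e-05) = 1668 rad/s.
Step 3 — f₀ = ω₀/(2π) = 265.5 Hz.
Step 4 — Series Q: Q = ω₀L/R = 1668·0.0283/10 = 4.721.
Step 5 — 3dB bandwidth: Δω = ω₀/Q = 353.4 rad/s; BW = Δω/(2π) = 56.24 Hz.

(a) f₀ = 265.5 Hz  (b) Q = 4.721  (c) BW = 56.24 Hz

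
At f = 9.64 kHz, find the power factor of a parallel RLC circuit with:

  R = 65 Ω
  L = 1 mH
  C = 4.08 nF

Step 1 — Angular frequency: ω = 2π·f = 2π·9640 = 6.057e+04 rad/s.
Step 2 — Component impedances:
  R: Z = R = 65 Ω
  L: Z = jωL = j·6.057e+04·0.001 = 0 + j60.57 Ω
  C: Z = 1/(jωC) = -j/(ω·C) = 0 - j4047 Ω
Step 3 — Parallel combination: 1/Z_total = 1/R + 1/L + 1/C; Z_total = 30.7 + j32.45 Ω = 44.67∠46.6° Ω.
Step 4 — Power factor: PF = cos(φ) = Re(Z)/|Z| = 30.698/44.669 = 0.6872.
Step 5 — Type: Im(Z) = 32.45 ⇒ lagging (phase φ = 46.6°).

PF = 0.6872 (lagging, φ = 46.6°)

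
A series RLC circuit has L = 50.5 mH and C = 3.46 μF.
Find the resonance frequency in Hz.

Step 1 — Resonance condition Im(Z)=0 gives ω₀ = 1/√(LC).
Step 2 — ω₀ = 1/√(0.0505·3.46e-06) = 2392 rad/s.
Step 3 — f₀ = ω₀/(2π) = 380.7 Hz.

f₀ = 380.7 Hz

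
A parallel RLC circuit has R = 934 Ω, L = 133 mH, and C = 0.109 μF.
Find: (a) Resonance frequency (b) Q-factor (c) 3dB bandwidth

Step 1 — Resonance: ω₀ = 1/√(LC) = 1/√(0.133·1.09e-07) = 8305 rad/s.
Step 2 — f₀ = ω₀/(2π) = 1322 Hz.
Step 3 — Parallel Q: Q = R/(ω₀L) = 934/(8305·0.133) = 0.8455.
Step 4 — Bandwidth: Δω = ω₀/Q = 9823 rad/s; BW = Δω/(2π) = 1563 Hz.

(a) f₀ = 1322 Hz  (b) Q = 0.8455  (c) BW = 1563 Hz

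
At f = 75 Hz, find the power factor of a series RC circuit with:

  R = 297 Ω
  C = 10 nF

Step 1 — Angular frequency: ω = 2π·f = 2π·75 = 471.2 rad/s.
Step 2 — Component impedances:
  R: Z = R = 297 Ω
  C: Z = 1/(jωC) = -j/(ω·C) = 0 - j2.122e+05 Ω
Step 3 — Series combination: Z_total = R + C = 297 - j2.122e+05 Ω = 2.122e+05∠-89.9° Ω.
Step 4 — Power factor: PF = cos(φ) = Re(Z)/|Z| = 297/2.122e+05 = 0.0014.
Step 5 — Type: Im(Z) = -2.122e+05 ⇒ leading (phase φ = -89.9°).

PF = 0.0014 (leading, φ = -89.9°)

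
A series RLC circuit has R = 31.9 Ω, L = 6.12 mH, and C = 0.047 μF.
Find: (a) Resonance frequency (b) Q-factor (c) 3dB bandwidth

Step 1 — Resonance: ω₀ = 1/√(LC) = 1/√(0.00612·4.7e-08) = 5.896e+04 rad/s.
Step 2 — f₀ = ω₀/(2π) = 9384 Hz.
Step 3 — Series Q: Q = ω₀L/R = 5.896e+04·0.00612/31.9 = 11.31.
Step 4 — Bandwidth: Δω = ω₀/Q = 5212 rad/s; BW = Δω/(2π) = 829.6 Hz.

(a) f₀ = 9384 Hz  (b) Q = 11.31  (c) BW = 829.6 Hz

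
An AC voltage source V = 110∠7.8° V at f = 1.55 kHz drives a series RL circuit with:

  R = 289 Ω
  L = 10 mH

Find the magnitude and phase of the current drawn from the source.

Step 1 — Angular frequency: ω = 2π·f = 2π·1550 = 9739 rad/s.
Step 2 — Component impedances:
  R: Z = R = 289 Ω
  L: Z = jωL = j·9739·0.01 = 0 + j97.39 Ω
Step 3 — Series combination: Z_total = R + L = 289 + j97.39 Ω = 305∠18.6° Ω.
Step 4 — Source phasor: V = 110∠7.8° V = 109 + j14.93 V.
Step 5 — Ohm's law: I = V / Z_total = (109 + j14.93) / (289 + j97.39) = 0.3543 - j0.06773 A.
Step 6 — Convert to polar: |I| = 0.3607 A, ∠I = -10.8°.

I = 0.3607∠-10.8° A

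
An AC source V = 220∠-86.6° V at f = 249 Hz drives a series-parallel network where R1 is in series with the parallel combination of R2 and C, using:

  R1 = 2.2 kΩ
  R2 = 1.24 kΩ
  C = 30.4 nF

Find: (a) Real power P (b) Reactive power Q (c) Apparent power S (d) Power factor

Step 1 — Angular frequency: ω = 2π·f = 2π·249 = 1565 rad/s.
Step 2 — Component impedances:
  R1: Z = R = 2200 Ω
  R2: Z = R = 1240 Ω
  C: Z = 1/(jωC) = -j/(ω·C) = 0 - j2.103e+04 Ω
Step 3 — Parallel branch: R2 || C = 1/(1/R2 + 1/C) = 1236 - j72.88 Ω.
Step 4 — Series with R1: Z_total = R1 + (R2 || C) = 3436 - j72.88 Ω = 3436∠-1.2° Ω.
Step 5 — Source phasor: V = 220∠-86.6° V = 13.05 - j219.6 V.
Step 6 — Current: I = V / Z = 0.005151 - j0.06381 A = 0.06402∠-85.4° A.
Step 7 — Complex power: S = V·I* = 14.08 - j0.2987 VA.
Step 8 — Real power: P = Re(S) = 14.08 W.
Step 9 — Reactive power: Q = Im(S) = -0.2987 VAR.
Step 10 — Apparent power: |S| = 14.08 VA.
Step 11 — Power factor: PF = P/|S| = 0.9998 (leading).

(a) P = 14.08 W  (b) Q = -0.2987 VAR  (c) S = 14.08 VA  (d) PF = 0.9998 (leading)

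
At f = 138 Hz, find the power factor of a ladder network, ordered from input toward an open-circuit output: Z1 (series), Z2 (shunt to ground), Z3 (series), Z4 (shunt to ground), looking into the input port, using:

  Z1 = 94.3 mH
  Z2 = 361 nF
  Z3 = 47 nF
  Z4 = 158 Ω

Step 1 — Angular frequency: ω = 2π·f = 2π·138 = 867.1 rad/s.
Step 2 — Component impedances:
  Z1: Z = jωL = j·867.1·0.0943 = 0 + j81.77 Ω
  Z2: Z = 1/(jωC) = -j/(ω·C) = 0 - j3195 Ω
  Z3: Z = 1/(jωC) = -j/(ω·C) = 0 - j2.454e+04 Ω
  Z4: Z = R = 158 Ω
Step 3 — Ladder network (open output): work backward from the far end, alternating series and parallel combinations. Z_in = 2.097 - j2745 Ω = 2745∠-90.0° Ω.
Step 4 — Power factor: PF = cos(φ) = Re(Z)/|Z| = 2.0966/2745 = 0.0007638.
Step 5 — Type: Im(Z) = -2745 ⇒ leading (phase φ = -90.0°).

PF = 0.0007638 (leading, φ = -90.0°)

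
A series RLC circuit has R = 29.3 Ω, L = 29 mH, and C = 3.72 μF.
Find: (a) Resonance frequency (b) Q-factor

Step 1 — Resonance condition Im(Z)=0 gives ω₀ = 1/√(LC).
Step 2 — ω₀ = 1/√(0.029·3.72e-06) = 3045 rad/s.
Step 3 — f₀ = ω₀/(2π) = 484.6 Hz.
Step 4 — Series Q: Q = ω₀L/R = 3045·0.029/29.3 = 3.013.

(a) f₀ = 484.6 Hz  (b) Q = 3.013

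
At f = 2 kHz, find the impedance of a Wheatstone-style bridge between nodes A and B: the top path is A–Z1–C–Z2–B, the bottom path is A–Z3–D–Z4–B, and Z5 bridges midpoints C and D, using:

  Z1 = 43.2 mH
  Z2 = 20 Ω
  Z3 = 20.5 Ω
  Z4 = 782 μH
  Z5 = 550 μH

Step 1 — Angular frequency: ω = 2π·f = 2π·2000 = 1.257e+04 rad/s.
Step 2 — Component impedances:
  Z1: Z = jωL = j·1.257e+04·0.0432 = 0 + j542.9 Ω
  Z2: Z = R = 20 Ω
  Z3: Z = R = 20.5 Ω
  Z4: Z = jωL = j·1.257e+04·0.000782 = 0 + j9.827 Ω
  Z5: Z = jωL = j·1.257e+04·0.00055 = 0 + j6.912 Ω
Step 3 — Bridge requires nodal analysis (the Z5 bridge couples midpoints C and D, so the two paths cannot be reduced to a simple series/parallel combination). Setting node B to ground and injecting 1 A at node A, the 3-node admittance system at A, C, D solves to V_A = Z_AB = 23.2 + j8.064 Ω = 24.56∠19.2° Ω.

Z = 23.2 + j8.064 Ω = 24.56∠19.2° Ω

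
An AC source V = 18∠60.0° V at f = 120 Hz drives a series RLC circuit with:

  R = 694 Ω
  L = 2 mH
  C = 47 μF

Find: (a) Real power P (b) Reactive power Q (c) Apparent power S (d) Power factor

Step 1 — Angular frequency: ω = 2π·f = 2π·120 = 754 rad/s.
Step 2 — Component impedances:
  R: Z = R = 694 Ω
  L: Z = jωL = j·754·0.002 = 0 + j1.508 Ω
  C: Z = 1/(jωC) = -j/(ω·C) = 0 - j28.22 Ω
Step 3 — Series combination: Z_total = R + L + C = 694 - j26.71 Ω = 694.5∠-2.2° Ω.
Step 4 — Source phasor: V = 18∠60.0° V = 9 + j15.59 V.
Step 5 — Current: I = V / Z = 0.01209 + j0.02293 A = 0.02592∠62.2° A.
Step 6 — Complex power: S = V·I* = 0.4662 - j0.01794 VA.
Step 7 — Real power: P = Re(S) = 0.4662 W.
Step 8 — Reactive power: Q = Im(S) = -0.01794 VAR.
Step 9 — Apparent power: |S| = 0.4665 VA.
Step 10 — Power factor: PF = P/|S| = 0.9993 (leading).

(a) P = 0.4662 W  (b) Q = -0.01794 VAR  (c) S = 0.4665 VA  (d) PF = 0.9993 (leading)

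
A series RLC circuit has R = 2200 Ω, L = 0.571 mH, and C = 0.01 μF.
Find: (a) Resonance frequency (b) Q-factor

Step 1 — Resonance condition Im(Z)=0 gives ω₀ = 1/√(LC).
Step 2 — ω₀ = 1/√(0.000571·1e-08) = 4.185e+05 rad/s.
Step 3 — f₀ = ω₀/(2π) = 6.66e+04 Hz.
Step 4 — Series Q: Q = ω₀L/R = 4.185e+05·0.000571/2200 = 0.1086.

(a) f₀ = 6.66e+04 Hz  (b) Q = 0.1086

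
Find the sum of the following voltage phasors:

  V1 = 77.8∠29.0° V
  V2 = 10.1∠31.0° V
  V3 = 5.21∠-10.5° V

Step 1 — Convert each phasor to rectangular form:
  V1 = 77.8·(cos(29.0°) + j·sin(29.0°)) = 68.05 + j37.72 V
  V2 = 10.1·(cos(31.0°) + j·sin(31.0°)) = 8.657 + j5.202 V
  V3 = 5.21·(cos(-10.5°) + j·sin(-10.5°)) = 5.123 - j0.9494 V
Step 2 — Sum components: V_total = 81.83 + j41.97 V.
Step 3 — Convert to polar: |V_total| = 91.96 V, ∠V_total = 27.2°.

V_total = 91.96∠27.2° V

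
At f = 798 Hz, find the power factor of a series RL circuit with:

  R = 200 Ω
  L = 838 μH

Step 1 — Angular frequency: ω = 2π·f = 2π·798 = 5014 rad/s.
Step 2 — Component impedances:
  R: Z = R = 200 Ω
  L: Z = jωL = j·5014·0.000838 = 0 + j4.202 Ω
Step 3 — Series combination: Z_total = R + L = 200 + j4.202 Ω = 200∠1.2° Ω.
Step 4 — Power factor: PF = cos(φ) = Re(Z)/|Z| = 200/200.04 = 0.9998.
Step 5 — Type: Im(Z) = 4.202 ⇒ lagging (phase φ = 1.2°).

PF = 0.9998 (lagging, φ = 1.2°)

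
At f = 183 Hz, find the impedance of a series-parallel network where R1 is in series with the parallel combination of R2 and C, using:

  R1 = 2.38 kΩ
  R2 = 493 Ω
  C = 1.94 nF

Step 1 — Angular frequency: ω = 2π·f = 2π·183 = 1150 rad/s.
Step 2 — Component impedances:
  R1: Z = R = 2380 Ω
  R2: Z = R = 493 Ω
  C: Z = 1/(jωC) = -j/(ω·C) = 0 - j4.483e+05 Ω
Step 3 — Parallel branch: R2 || C = 1/(1/R2 + 1/C) = 493 - j0.5422 Ω.
Step 4 — Series with R1: Z_total = R1 + (R2 || C) = 2873 - j0.5422 Ω = 2873∠-0.0° Ω.

Z = 2873 - j0.5422 Ω = 2873∠-0.0° Ω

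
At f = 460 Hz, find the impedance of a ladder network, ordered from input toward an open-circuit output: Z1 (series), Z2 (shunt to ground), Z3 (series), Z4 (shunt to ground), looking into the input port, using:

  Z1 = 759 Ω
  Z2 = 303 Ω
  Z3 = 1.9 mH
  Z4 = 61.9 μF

Step 1 — Angular frequency: ω = 2π·f = 2π·460 = 2890 rad/s.
Step 2 — Component impedances:
  Z1: Z = R = 759 Ω
  Z2: Z = R = 303 Ω
  Z3: Z = jωL = j·2890·0.0019 = 0 + j5.492 Ω
  Z4: Z = 1/(jωC) = -j/(ω·C) = 0 - j5.589 Ω
Step 3 — Ladder network (open output): work backward from the far end, alternating series and parallel combinations. Z_in = 759 - j0.09798 Ω = 759∠-0.0° Ω.

Z = 759 - j0.09798 Ω = 759∠-0.0° Ω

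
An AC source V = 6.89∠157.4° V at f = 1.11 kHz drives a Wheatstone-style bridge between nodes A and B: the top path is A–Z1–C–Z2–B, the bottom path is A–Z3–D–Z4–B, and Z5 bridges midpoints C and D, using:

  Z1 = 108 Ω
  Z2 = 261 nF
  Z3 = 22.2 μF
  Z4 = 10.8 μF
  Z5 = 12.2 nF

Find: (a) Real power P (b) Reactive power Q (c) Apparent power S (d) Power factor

Step 1 — Angular frequency: ω = 2π·f = 2π·1110 = 6974 rad/s.
Step 2 — Component impedances:
  Z1: Z = R = 108 Ω
  Z2: Z = 1/(jωC) = -j/(ω·C) = 0 - j549.4 Ω
  Z3: Z = 1/(jωC) = -j/(ω·C) = 0 - j6.459 Ω
  Z4: Z = 1/(jωC) = -j/(ω·C) = 0 - j13.28 Ω
  Z5: Z = 1/(jωC) = -j/(ω·C) = 0 - j1.175e+04 Ω
Step 3 — Bridge requires nodal analysis (the Z5 bridge couples midpoints C and D, so the two paths cannot be reduced to a simple series/parallel combination). Setting node B to ground and injecting 1 A at node A, the 3-node admittance system at A, C, D solves to V_A = Z_AB = 0.1287 - j19.07 Ω = 19.07∠-89.6° Ω.
Step 4 — Source phasor: V = 6.89∠157.4° V = -6.361 + j2.648 V.
Step 5 — Current: I = V / Z = -0.1411 - j0.3326 A = 0.3612∠-113.0° A.
Step 6 — Complex power: S = V·I* = 0.0168 - j2.489 VA.
Step 7 — Real power: P = Re(S) = 0.0168 W.
Step 8 — Reactive power: Q = Im(S) = -2.489 VAR.
Step 9 — Apparent power: |S| = 2.489 VA.
Step 10 — Power factor: PF = P/|S| = 0.00675 (leading).

(a) P = 0.0168 W  (b) Q = -2.489 VAR  (c) S = 2.489 VA  (d) PF = 0.00675 (leading)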